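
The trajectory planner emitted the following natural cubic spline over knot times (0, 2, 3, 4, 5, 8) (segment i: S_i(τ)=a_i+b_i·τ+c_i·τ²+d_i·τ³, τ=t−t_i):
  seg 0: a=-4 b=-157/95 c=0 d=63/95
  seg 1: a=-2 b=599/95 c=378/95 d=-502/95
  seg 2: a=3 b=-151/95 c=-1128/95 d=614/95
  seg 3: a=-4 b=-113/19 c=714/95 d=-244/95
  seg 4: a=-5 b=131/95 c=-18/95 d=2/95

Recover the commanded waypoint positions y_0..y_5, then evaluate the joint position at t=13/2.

y_0 = S_0(0) = a_0 = -4
y_1 = S_1(0) = a_1 = -2
y_2 = S_2(0) = a_2 = 3
y_3 = S_3(0) = a_3 = -4
y_4 = S_4(0) = a_4 = -5
y_5 = S_4(3) = -2
t_q=13/2 is in segment 4 (τ=3/2); S_4(τ)=-1249/380

y_0=-4 y_1=-2 y_2=3 y_3=-4 y_4=-5 y_5=-2
S(13/2) = -1249/380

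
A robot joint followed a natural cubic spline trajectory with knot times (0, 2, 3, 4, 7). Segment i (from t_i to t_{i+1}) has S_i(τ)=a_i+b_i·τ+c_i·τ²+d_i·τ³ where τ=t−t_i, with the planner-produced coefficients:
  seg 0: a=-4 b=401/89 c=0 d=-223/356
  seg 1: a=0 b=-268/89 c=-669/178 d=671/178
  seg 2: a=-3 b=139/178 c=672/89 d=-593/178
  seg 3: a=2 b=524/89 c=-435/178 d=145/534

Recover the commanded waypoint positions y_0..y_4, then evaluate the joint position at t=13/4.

y_0=-4 y_1=0 y_2=-3 y_3=2 y_4=5
S(13/4) = -27169/11392

y_0 = S_0(0) = a_0 = -4
y_1 = S_1(0) = a_1 = 0
y_2 = S_2(0) = a_2 = -3
y_3 = S_3(0) = a_3 = 2
y_4 = S_3(3) = 5
t_q=13/4 is in segment 2 (τ=1/4); S_2(τ)=-27169/11392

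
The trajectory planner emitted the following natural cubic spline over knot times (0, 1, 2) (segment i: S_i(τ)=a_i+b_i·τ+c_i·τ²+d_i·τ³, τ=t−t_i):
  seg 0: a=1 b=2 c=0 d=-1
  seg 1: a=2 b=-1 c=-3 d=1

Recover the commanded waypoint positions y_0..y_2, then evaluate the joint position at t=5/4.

y_0 = S_0(0) = a_0 = 1
y_1 = S_1(0) = a_1 = 2
y_2 = S_1(1) = -1
t_q=5/4 is in segment 1 (τ=1/4); S_1(τ)=101/64

y_0=1 y_1=2 y_2=-1
S(5/4) = 101/64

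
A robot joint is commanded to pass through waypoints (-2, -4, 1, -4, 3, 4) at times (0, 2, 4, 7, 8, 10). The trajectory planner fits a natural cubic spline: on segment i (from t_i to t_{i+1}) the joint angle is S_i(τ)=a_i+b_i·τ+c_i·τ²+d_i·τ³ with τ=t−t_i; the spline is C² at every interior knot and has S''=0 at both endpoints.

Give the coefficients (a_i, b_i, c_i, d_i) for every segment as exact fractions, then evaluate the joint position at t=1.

  seg 0: a=-2 b=-5653/2355 c=0 d=1649/4710
  seg 1: a=-4 b=4241/2355 c=1649/785 d=-3299/3768
  seg 2: a=1 b=-1427/4710 c=-9899/3140 d=5083/5652
  seg 3: a=-4 b=47699/9420 c=3879/785 d=-28307/9420
  seg 4: a=3 b=27937/4710 c=-12791/3140 d=12791/18840
S(1) = -6359/1570

Δ: Δ0=-1, Δ1=5/2, Δ2=-5/3, Δ3=7, Δ4=1/2
row 1: diag=8, rhs=21; c'=1/4, d'=21/8
row 2: denom=10−2·1/4=19/2; d'=(-25−2·21/8)/(19/2)=-121/38
row 3: denom=8−3·6/19=134/19; d'=(52−3·-121/38)/(134/19)=2339/268
row 4: denom=6−1·19/134=785/134; d'=(-39−1·2339/268)/(785/134)=-12791/1570
back: M4=-12791/1570
back: M3=2339/268−19/134·-12791/1570=7758/785
back: M2=-121/38−6/19·7758/785=-9899/1570
back: M1=21/8−1/4·-9899/1570=3298/785
M: M0=0, M1=3298/785, M2=-9899/1570, M3=7758/785, M4=-12791/1570, M5=0
seg 0: a=-2, c=M0/2=0, d=(M1−M0)/(6·2)=1649/4710, b=Δ0−h0·(2M0+M1)/6=-5653/2355
seg 1: a=-4, c=M1/2=1649/785, d=(M2−M1)/(6·2)=-3299/3768, b=Δ1−h1·(2M1+M2)/6=4241/2355
seg 2: a=1, c=M2/2=-9899/3140, d=(M3−M2)/(6·3)=5083/5652, b=Δ2−h2·(2M2+M3)/6=-1427/4710
seg 3: a=-4, c=M3/2=3879/785, d=(M4−M3)/(6·1)=-28307/9420, b=Δ3−h3·(2M3+M4)/6=47699/9420
seg 4: a=3, c=M4/2=-12791/3140, d=(M5−M4)/(6·2)=12791/18840, b=Δ4−h4·(2M4+M5)/6=27937/4710
t_q=1 → seg 0, τ=1; S=-2+-5653/2355·τ+0·τ²+1649/4710·τ³=-6359/1570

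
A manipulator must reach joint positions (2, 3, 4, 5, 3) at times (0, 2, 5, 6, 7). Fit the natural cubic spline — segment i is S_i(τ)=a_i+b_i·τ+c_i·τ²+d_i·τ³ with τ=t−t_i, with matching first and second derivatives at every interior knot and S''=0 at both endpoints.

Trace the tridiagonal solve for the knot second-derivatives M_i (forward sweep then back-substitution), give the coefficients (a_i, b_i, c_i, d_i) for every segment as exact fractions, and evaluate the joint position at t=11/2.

  seg 0: a=2 b=272/411 c=0 d=-133/3288
  seg 1: a=3 b=145/822 c=-133/548 d=485/4932
  seg 2: a=4 b=2261/1644 c=88/137 d=-1673/1644
  seg 3: a=5 b=-323/822 c=-1321/548 d=1321/1644
S(11/2) = 20697/4384

Δ: Δ0=1/2, Δ1=1/3, Δ2=1, Δ3=-2
row 1: diag=10, rhs=-1; c'=3/10, d'=-1/10
row 2: denom=8−3·3/10=71/10; d'=(4−3·-1/10)/(71/10)=43/71
row 3: denom=4−1·10/71=274/71; d'=(-18−1·43/71)/(274/71)=-1321/274
back: M3=-1321/274
back: M2=43/71−10/71·-1321/274=176/137
back: M1=-1/10−3/10·176/137=-133/274
M: M0=0, M1=-133/274, M2=176/137, M3=-1321/274, M4=0
seg 0: a=2, c=M0/2=0, d=(M1−M0)/(6·2)=-133/3288, b=Δ0−h0·(2M0+M1)/6=272/411
seg 1: a=3, c=M1/2=-133/548, d=(M2−M1)/(6·3)=485/4932, b=Δ1−h1·(2M1+M2)/6=145/822
seg 2: a=4, c=M2/2=88/137, d=(M3−M2)/(6·1)=-1673/1644, b=Δ2−h2·(2M2+M3)/6=2261/1644
seg 3: a=5, c=M3/2=-1321/548, d=(M4−M3)/(6·1)=1321/1644, b=Δ3−h3·(2M3+M4)/6=-323/822
t_q=11/2 → seg 2, τ=1/2; S=4+2261/1644·τ+88/137·τ²+-1673/1644·τ³=20697/4384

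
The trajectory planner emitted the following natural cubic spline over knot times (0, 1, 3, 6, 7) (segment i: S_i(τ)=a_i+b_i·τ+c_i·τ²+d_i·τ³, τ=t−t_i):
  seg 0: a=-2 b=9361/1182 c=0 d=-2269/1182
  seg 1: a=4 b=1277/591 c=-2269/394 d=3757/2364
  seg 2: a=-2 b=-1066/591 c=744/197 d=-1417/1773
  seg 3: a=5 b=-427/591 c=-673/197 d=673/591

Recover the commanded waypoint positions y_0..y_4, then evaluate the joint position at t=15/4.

y_0=-2 y_1=4 y_2=-2 y_3=5 y_4=2
S(15/4) = -19739/12608

y_0 = S_0(0) = a_0 = -2
y_1 = S_1(0) = a_1 = 4
y_2 = S_2(0) = a_2 = -2
y_3 = S_3(0) = a_3 = 5
y_4 = S_3(1) = 2
t_q=15/4 is in segment 2 (τ=3/4); S_2(τ)=-19739/12608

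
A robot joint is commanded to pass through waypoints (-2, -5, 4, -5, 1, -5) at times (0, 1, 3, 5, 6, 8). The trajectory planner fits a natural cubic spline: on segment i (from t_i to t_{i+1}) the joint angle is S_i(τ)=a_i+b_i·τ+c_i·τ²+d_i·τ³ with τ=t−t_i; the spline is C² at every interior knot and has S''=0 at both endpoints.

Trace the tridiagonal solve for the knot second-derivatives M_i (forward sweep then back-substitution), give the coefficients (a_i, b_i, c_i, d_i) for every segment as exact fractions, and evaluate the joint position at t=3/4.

Δ: Δ0=-3, Δ1=9/2, Δ2=-9/2, Δ3=6, Δ4=-3
row 1: diag=6, rhs=45; c'=1/3, d'=15/2
row 2: denom=8−2·1/3=22/3; d'=(-54−2·15/2)/(22/3)=-207/22
row 3: denom=6−2·3/11=60/11; d'=(63−2·-207/22)/(60/11)=15
row 4: denom=6−1·11/60=349/60; d'=(-54−1·15)/(349/60)=-4140/349
back: M4=-4140/349
back: M3=15−11/60·-4140/349=5994/349
back: M2=-207/22−3/11·5994/349=-9837/698
back: M1=15/2−1/3·-9837/698=4257/349
M: M0=0, M1=4257/349, M2=-9837/698, M3=5994/349, M4=-4140/349, M5=0
seg 0: a=-2, c=M0/2=0, d=(M1−M0)/(6·1)=1419/698, b=Δ0−h0·(2M0+M1)/6=-3513/698
seg 1: a=-5, c=M1/2=4257/698, d=(M2−M1)/(6·2)=-6117/2792, b=Δ1−h1·(2M1+M2)/6=372/349
seg 2: a=4, c=M2/2=-9837/1396, d=(M3−M2)/(6·2)=7275/2792, b=Δ2−h2·(2M2+M3)/6=-579/698
seg 3: a=-5, c=M3/2=2997/349, d=(M4−M3)/(6·1)=-1689/349, b=Δ3−h3·(2M3+M4)/6=786/349
seg 4: a=1, c=M4/2=-2070/349, d=(M5−M4)/(6·2)=345/349, b=Δ4−h4·(2M4+M5)/6=1713/349
t_q=3/4 → seg 0, τ=3/4; S=-2+-3513/698·τ+0·τ²+1419/698·τ³=-219655/44672

  seg 0: a=-2 b=-3513/698 c=0 d=1419/698
  seg 1: a=-5 b=372/349 c=4257/698 d=-6117/2792
  seg 2: a=4 b=-579/698 c=-9837/1396 d=7275/2792
  seg 3: a=-5 b=786/349 c=2997/349 d=-1689/349
  seg 4: a=1 b=1713/349 c=-2070/349 d=345/349
S(3/4) = -219655/44672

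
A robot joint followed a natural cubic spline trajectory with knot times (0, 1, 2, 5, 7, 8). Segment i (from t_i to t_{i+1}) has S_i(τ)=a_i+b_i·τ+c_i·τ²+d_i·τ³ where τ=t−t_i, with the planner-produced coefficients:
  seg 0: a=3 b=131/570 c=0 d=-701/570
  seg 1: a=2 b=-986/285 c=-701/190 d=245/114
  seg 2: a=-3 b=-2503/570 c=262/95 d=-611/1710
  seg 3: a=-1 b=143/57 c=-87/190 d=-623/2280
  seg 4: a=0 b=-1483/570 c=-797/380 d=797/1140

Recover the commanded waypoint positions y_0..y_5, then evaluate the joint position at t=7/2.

y_0=3 y_1=2 y_2=-3 y_3=-1 y_4=0 y_5=-4
S(7/2) = -367/80

y_0 = S_0(0) = a_0 = 3
y_1 = S_1(0) = a_1 = 2
y_2 = S_2(0) = a_2 = -3
y_3 = S_3(0) = a_3 = -1
y_4 = S_4(0) = a_4 = 0
y_5 = S_4(1) = -4
t_q=7/2 is in segment 2 (τ=3/2); S_2(τ)=-367/80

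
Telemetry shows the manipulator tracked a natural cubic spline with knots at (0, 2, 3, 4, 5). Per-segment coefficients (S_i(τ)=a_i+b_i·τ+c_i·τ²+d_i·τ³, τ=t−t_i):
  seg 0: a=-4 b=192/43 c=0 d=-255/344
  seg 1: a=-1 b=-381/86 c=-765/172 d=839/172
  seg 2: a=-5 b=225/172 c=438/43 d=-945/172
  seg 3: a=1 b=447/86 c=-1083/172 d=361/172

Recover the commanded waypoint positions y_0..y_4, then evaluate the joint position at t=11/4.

y_0 = S_0(0) = a_0 = -4
y_1 = S_1(0) = a_1 = -1
y_2 = S_2(0) = a_2 = -5
y_3 = S_3(0) = a_3 = 1
y_4 = S_3(1) = 2
t_q=11/4 is in segment 1 (τ=3/4); S_1(τ)=-52471/11008

y_0=-4 y_1=-1 y_2=-5 y_3=1 y_4=2
S(11/4) = -52471/11008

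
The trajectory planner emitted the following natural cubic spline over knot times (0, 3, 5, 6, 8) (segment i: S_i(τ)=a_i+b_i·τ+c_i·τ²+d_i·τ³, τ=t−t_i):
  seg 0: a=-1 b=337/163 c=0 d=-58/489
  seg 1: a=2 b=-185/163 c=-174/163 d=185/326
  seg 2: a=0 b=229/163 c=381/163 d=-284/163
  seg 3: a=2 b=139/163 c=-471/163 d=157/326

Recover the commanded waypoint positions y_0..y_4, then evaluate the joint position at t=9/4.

y_0=-1 y_1=2 y_2=0 y_3=2 y_4=-4
S(9/4) = 12001/5216

y_0 = S_0(0) = a_0 = -1
y_1 = S_1(0) = a_1 = 2
y_2 = S_2(0) = a_2 = 0
y_3 = S_3(0) = a_3 = 2
y_4 = S_3(2) = -4
t_q=9/4 is in segment 0 (τ=9/4); S_0(τ)=12001/5216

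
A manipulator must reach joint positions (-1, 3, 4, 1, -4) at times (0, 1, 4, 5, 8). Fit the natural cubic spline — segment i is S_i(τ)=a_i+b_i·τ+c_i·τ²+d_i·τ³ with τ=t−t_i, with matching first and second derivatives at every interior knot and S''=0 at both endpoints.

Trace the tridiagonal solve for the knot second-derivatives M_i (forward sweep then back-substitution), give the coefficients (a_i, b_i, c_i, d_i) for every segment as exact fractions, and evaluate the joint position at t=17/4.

Δ: Δ0=4, Δ1=1/3, Δ2=-3, Δ3=-5/3
row 1: diag=8, rhs=-22; c'=3/8, d'=-11/4
row 2: denom=8−3·3/8=55/8; d'=(-20−3·-11/4)/(55/8)=-94/55
row 3: denom=8−1·8/55=432/55; d'=(8−1·-94/55)/(432/55)=89/72
back: M3=89/72
back: M2=-94/55−8/55·89/72=-17/9
back: M1=-11/4−3/8·-17/9=-49/24
M: M0=0, M1=-49/24, M2=-17/9, M3=89/72, M4=0
seg 0: a=-1, c=M0/2=0, d=(M1−M0)/(6·1)=-49/144, b=Δ0−h0·(2M0+M1)/6=625/144
seg 1: a=3, c=M1/2=-49/48, d=(M2−M1)/(6·3)=11/1296, b=Δ1−h1·(2M1+M2)/6=239/72
seg 2: a=4, c=M2/2=-17/18, d=(M3−M2)/(6·1)=25/48, b=Δ2−h2·(2M2+M3)/6=-371/144
seg 3: a=1, c=M3/2=89/144, d=(M4−M3)/(6·3)=-89/1296, b=Δ3−h3·(2M3+M4)/6=-209/72
t_q=17/4 → seg 2, τ=1/4; S=4+-371/144·τ+-17/18·τ²+25/48·τ³=10153/3072

  seg 0: a=-1 b=625/144 c=0 d=-49/144
  seg 1: a=3 b=239/72 c=-49/48 d=11/1296
  seg 2: a=4 b=-371/144 c=-17/18 d=25/48
  seg 3: a=1 b=-209/72 c=89/144 d=-89/1296
S(17/4) = 10153/3072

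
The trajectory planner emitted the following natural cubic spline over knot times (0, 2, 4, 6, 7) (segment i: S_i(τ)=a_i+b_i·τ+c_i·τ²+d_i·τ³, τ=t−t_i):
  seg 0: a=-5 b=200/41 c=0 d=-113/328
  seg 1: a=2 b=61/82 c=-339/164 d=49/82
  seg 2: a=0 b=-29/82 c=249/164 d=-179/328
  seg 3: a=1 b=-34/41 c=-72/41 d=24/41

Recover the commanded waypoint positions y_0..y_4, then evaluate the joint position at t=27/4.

y_0 = S_0(0) = a_0 = -5
y_1 = S_1(0) = a_1 = 2
y_2 = S_2(0) = a_2 = 0
y_3 = S_3(0) = a_3 = 1
y_4 = S_3(1) = -1
t_q=27/4 is in segment 3 (τ=3/4); S_3(τ)=-119/328

y_0=-5 y_1=2 y_2=0 y_3=1 y_4=-1
S(27/4) = -119/328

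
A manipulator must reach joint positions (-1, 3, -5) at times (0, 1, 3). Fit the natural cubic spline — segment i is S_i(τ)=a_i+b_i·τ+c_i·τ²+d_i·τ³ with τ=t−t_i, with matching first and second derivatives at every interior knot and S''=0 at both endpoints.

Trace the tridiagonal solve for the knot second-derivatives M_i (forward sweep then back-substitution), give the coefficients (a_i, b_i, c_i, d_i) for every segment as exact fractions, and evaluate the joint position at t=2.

  seg 0: a=-1 b=16/3 c=0 d=-4/3
  seg 1: a=3 b=4/3 c=-4 d=2/3
S(2) = 1

Δ: Δ0=4, Δ1=-4
row 1: diag=6, rhs=-48; c'=1/3, d'=-8
back: M1=-8
M: M0=0, M1=-8, M2=0
seg 0: a=-1, c=M0/2=0, d=(M1−M0)/(6·1)=-4/3, b=Δ0−h0·(2M0+M1)/6=16/3
seg 1: a=3, c=M1/2=-4, d=(M2−M1)/(6·2)=2/3, b=Δ1−h1·(2M1+M2)/6=4/3
t_q=2 → seg 1, τ=1; S=3+4/3·τ+-4·τ²+2/3·τ³=1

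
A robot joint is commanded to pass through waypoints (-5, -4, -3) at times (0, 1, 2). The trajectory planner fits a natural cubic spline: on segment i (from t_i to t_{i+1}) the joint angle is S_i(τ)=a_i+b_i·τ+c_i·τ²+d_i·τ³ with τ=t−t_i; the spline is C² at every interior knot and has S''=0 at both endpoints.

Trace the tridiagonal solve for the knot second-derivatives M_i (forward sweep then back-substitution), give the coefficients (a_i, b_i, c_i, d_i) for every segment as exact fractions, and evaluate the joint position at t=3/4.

Δ: Δ0=1, Δ1=1
row 1: diag=4, rhs=0; c'=1/4, d'=0
back: M1=0
M: M0=0, M1=0, M2=0
seg 0: a=-5, c=M0/2=0, d=(M1−M0)/(6·1)=0, b=Δ0−h0·(2M0+M1)/6=1
seg 1: a=-4, c=M1/2=0, d=(M2−M1)/(6·1)=0, b=Δ1−h1·(2M1+M2)/6=1
t_q=3/4 → seg 0, τ=3/4; S=-5+1·τ+0·τ²+0·τ³=-17/4

  seg 0: a=-5 b=1 c=0 d=0
  seg 1: a=-4 b=1 c=0 d=0
S(3/4) = -17/4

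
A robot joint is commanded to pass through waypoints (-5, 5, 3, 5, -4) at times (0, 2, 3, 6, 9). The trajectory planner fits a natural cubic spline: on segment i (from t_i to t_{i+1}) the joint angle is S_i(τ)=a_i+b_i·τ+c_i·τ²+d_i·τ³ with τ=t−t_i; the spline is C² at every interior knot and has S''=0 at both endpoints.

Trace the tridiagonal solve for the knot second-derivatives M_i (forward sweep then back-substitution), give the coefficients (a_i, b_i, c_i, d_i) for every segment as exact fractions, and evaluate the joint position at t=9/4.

  seg 0: a=-5 b=1927/255 c=0 d=-163/255
  seg 1: a=5 b=-29/255 c=-326/85 d=497/255
  seg 2: a=3 b=-494/255 c=171/85 d=-175/459
  seg 3: a=5 b=-41/255 c=-362/255 d=362/2295
S(9/4) = 25907/5440

Δ: Δ0=5, Δ1=-2, Δ2=2/3, Δ3=-3
row 1: diag=6, rhs=-42; c'=1/6, d'=-7
row 2: denom=8−1·1/6=47/6; d'=(16−1·-7)/(47/6)=138/47
row 3: denom=12−3·18/47=510/47; d'=(-22−3·138/47)/(510/47)=-724/255
back: M3=-724/255
back: M2=138/47−18/47·-724/255=342/85
back: M1=-7−1/6·342/85=-652/85
M: M0=0, M1=-652/85, M2=342/85, M3=-724/255, M4=0
seg 0: a=-5, c=M0/2=0, d=(M1−M0)/(6·2)=-163/255, b=Δ0−h0·(2M0+M1)/6=1927/255
seg 1: a=5, c=M1/2=-326/85, d=(M2−M1)/(6·1)=497/255, b=Δ1−h1·(2M1+M2)/6=-29/255
seg 2: a=3, c=M2/2=171/85, d=(M3−M2)/(6·3)=-175/459, b=Δ2−h2·(2M2+M3)/6=-494/255
seg 3: a=5, c=M3/2=-362/255, d=(M4−M3)/(6·3)=362/2295, b=Δ3−h3·(2M3+M4)/6=-41/255
t_q=9/4 → seg 1, τ=1/4; S=5+-29/255·τ+-326/85·τ²+497/255·τ³=25907/5440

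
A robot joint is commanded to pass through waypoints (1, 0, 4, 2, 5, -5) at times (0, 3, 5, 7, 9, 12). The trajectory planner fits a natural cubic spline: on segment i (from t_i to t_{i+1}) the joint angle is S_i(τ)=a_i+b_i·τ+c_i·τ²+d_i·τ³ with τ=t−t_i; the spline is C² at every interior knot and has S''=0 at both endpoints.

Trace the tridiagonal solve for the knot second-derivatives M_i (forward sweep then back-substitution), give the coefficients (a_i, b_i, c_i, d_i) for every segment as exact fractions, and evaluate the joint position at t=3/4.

Δ: Δ0=-1/3, Δ1=2, Δ2=-1, Δ3=3/2, Δ4=-10/3
row 1: diag=10, rhs=14; c'=1/5, d'=7/5
row 2: denom=8−2·1/5=38/5; d'=(-18−2·7/5)/(38/5)=-52/19
row 3: denom=8−2·5/19=142/19; d'=(15−2·-52/19)/(142/19)=389/142
row 4: denom=10−2·19/71=672/71; d'=(-29−2·389/142)/(672/71)=-51/14
back: M4=-51/14
back: M3=389/142−19/71·-51/14=26/7
back: M2=-52/19−5/19·26/7=-26/7
back: M1=7/5−1/5·-26/7=15/7
M: M0=0, M1=15/7, M2=-26/7, M3=26/7, M4=-51/14, M5=0
seg 0: a=1, c=M0/2=0, d=(M1−M0)/(6·3)=5/42, b=Δ0−h0·(2M0+M1)/6=-59/42
seg 1: a=0, c=M1/2=15/14, d=(M2−M1)/(6·2)=-41/84, b=Δ1−h1·(2M1+M2)/6=38/21
seg 2: a=4, c=M2/2=-13/7, d=(M3−M2)/(6·2)=13/21, b=Δ2−h2·(2M2+M3)/6=5/21
seg 3: a=2, c=M3/2=13/7, d=(M4−M3)/(6·2)=-103/168, b=Δ3−h3·(2M3+M4)/6=5/21
seg 4: a=5, c=M4/2=-51/28, d=(M5−M4)/(6·3)=17/84, b=Δ4−h4·(2M4+M5)/6=13/42
t_q=3/4 → seg 0, τ=3/4; S=1+-59/42·τ+0·τ²+5/42·τ³=-3/896

  seg 0: a=1 b=-59/42 c=0 d=5/42
  seg 1: a=0 b=38/21 c=15/14 d=-41/84
  seg 2: a=4 b=5/21 c=-13/7 d=13/21
  seg 3: a=2 b=5/21 c=13/7 d=-103/168
  seg 4: a=5 b=13/42 c=-51/28 d=17/84
S(3/4) = -3/896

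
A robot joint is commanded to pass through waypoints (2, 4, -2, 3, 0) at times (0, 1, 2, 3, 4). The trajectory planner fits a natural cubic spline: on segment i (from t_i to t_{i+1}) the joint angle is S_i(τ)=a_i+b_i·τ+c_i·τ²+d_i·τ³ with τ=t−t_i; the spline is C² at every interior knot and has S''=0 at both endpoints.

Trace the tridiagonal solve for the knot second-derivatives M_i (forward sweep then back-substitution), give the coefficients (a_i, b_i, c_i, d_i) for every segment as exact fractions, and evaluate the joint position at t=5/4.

  seg 0: a=2 b=71/14 c=0 d=-43/14
  seg 1: a=4 b=-29/7 c=-129/14 d=103/14
  seg 2: a=-2 b=-1/2 c=90/7 d=-103/14
  seg 3: a=3 b=22/7 c=-129/14 d=43/14
S(5/4) = 2243/896

Δ: Δ0=2, Δ1=-6, Δ2=5, Δ3=-3
row 1: diag=4, rhs=-48; c'=1/4, d'=-12
row 2: denom=4−1·1/4=15/4; d'=(66−1·-12)/(15/4)=104/5
row 3: denom=4−1·4/15=56/15; d'=(-48−1·104/5)/(56/15)=-129/7
back: M3=-129/7
back: M2=104/5−4/15·-129/7=180/7
back: M1=-12−1/4·180/7=-129/7
M: M0=0, M1=-129/7, M2=180/7, M3=-129/7, M4=0
seg 0: a=2, c=M0/2=0, d=(M1−M0)/(6·1)=-43/14, b=Δ0−h0·(2M0+M1)/6=71/14
seg 1: a=4, c=M1/2=-129/14, d=(M2−M1)/(6·1)=103/14, b=Δ1−h1·(2M1+M2)/6=-29/7
seg 2: a=-2, c=M2/2=90/7, d=(M3−M2)/(6·1)=-103/14, b=Δ2−h2·(2M2+M3)/6=-1/2
seg 3: a=3, c=M3/2=-129/14, d=(M4−M3)/(6·1)=43/14, b=Δ3−h3·(2M3+M4)/6=22/7
t_q=5/4 → seg 1, τ=1/4; S=4+-29/7·τ+-129/14·τ²+103/14·τ³=2243/896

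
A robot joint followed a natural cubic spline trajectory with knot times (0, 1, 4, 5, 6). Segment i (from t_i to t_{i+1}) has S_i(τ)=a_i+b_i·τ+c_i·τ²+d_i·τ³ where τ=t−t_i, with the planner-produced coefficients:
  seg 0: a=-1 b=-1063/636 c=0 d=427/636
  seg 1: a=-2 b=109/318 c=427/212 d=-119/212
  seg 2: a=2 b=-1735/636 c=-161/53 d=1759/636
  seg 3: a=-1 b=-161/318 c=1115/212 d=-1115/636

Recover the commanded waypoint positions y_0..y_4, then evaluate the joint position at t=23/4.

y_0 = S_0(0) = a_0 = -1
y_1 = S_1(0) = a_1 = -2
y_2 = S_2(0) = a_2 = 2
y_3 = S_3(0) = a_3 = -1
y_4 = S_3(1) = 2
t_q=23/4 is in segment 3 (τ=3/4); S_3(τ)=11385/13568

y_0=-1 y_1=-2 y_2=2 y_3=-1 y_4=2
S(23/4) = 11385/13568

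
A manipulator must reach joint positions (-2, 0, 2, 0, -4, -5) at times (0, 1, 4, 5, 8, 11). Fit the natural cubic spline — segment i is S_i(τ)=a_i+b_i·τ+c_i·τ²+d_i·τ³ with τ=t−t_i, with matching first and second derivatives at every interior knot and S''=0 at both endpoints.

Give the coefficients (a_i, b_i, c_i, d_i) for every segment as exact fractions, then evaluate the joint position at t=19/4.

Δ: Δ0=2, Δ1=2/3, Δ2=-2, Δ3=-4/3, Δ4=-1/3
row 1: diag=8, rhs=-8; c'=3/8, d'=-1
row 2: denom=8−3·3/8=55/8; d'=(-16−3·-1)/(55/8)=-104/55
row 3: denom=8−1·8/55=432/55; d'=(4−1·-104/55)/(432/55)=3/4
row 4: denom=12−3·55/144=521/48; d'=(6−3·3/4)/(521/48)=180/521
back: M4=180/521
back: M3=3/4−55/144·180/521=322/521
back: M2=-104/55−8/55·322/521=-1032/521
back: M1=-1−3/8·-1032/521=-134/521
M: M0=0, M1=-134/521, M2=-1032/521, M3=322/521, M4=180/521, M5=0
seg 0: a=-2, c=M0/2=0, d=(M1−M0)/(6·1)=-67/1563, b=Δ0−h0·(2M0+M1)/6=3193/1563
seg 1: a=0, c=M1/2=-67/521, d=(M2−M1)/(6·3)=-449/4689, b=Δ1−h1·(2M1+M2)/6=2992/1563
seg 2: a=2, c=M2/2=-516/521, d=(M3−M2)/(6·1)=677/1563, b=Δ2−h2·(2M2+M3)/6=-2255/1563
seg 3: a=0, c=M3/2=161/521, d=(M4−M3)/(6·3)=-71/4689, b=Δ3−h3·(2M3+M4)/6=-3320/1563
seg 4: a=-4, c=M4/2=90/521, d=(M5−M4)/(6·3)=-10/521, b=Δ4−h4·(2M4+M5)/6=-1061/1563
t_q=19/4 → seg 2, τ=3/4; S=2+-2255/1563·τ+-516/521·τ²+677/1563·τ³=18125/33344

  seg 0: a=-2 b=3193/1563 c=0 d=-67/1563
  seg 1: a=0 b=2992/1563 c=-67/521 d=-449/4689
  seg 2: a=2 b=-2255/1563 c=-516/521 d=677/1563
  seg 3: a=0 b=-3320/1563 c=161/521 d=-71/4689
  seg 4: a=-4 b=-1061/1563 c=90/521 d=-10/521
S(19/4) = 18125/33344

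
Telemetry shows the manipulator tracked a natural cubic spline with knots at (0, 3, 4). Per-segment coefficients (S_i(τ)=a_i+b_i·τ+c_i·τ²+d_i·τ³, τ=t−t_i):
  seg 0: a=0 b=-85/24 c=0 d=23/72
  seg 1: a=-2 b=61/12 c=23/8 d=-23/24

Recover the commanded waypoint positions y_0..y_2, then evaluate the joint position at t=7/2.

y_0 = S_0(0) = a_0 = 0
y_1 = S_1(0) = a_1 = -2
y_2 = S_1(1) = 5
t_q=7/2 is in segment 1 (τ=1/2); S_1(τ)=73/64

y_0=0 y_1=-2 y_2=5
S(7/2) = 73/64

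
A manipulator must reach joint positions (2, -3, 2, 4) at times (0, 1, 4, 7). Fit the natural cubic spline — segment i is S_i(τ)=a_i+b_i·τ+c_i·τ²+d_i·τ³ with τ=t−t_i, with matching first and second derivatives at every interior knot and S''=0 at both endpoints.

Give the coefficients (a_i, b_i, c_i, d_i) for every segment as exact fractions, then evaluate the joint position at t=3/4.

  seg 0: a=2 b=-518/87 c=0 d=83/87
  seg 1: a=-3 b=-269/87 c=83/29 d=-37/87
  seg 2: a=2 b=226/87 c=-28/29 d=28/261
S(3/4) = -3829/1856

Δ: Δ0=-5, Δ1=5/3, Δ2=2/3
row 1: diag=8, rhs=40; c'=3/8, d'=5
row 2: denom=12−3·3/8=87/8; d'=(-6−3·5)/(87/8)=-56/29
back: M2=-56/29
back: M1=5−3/8·-56/29=166/29
M: M0=0, M1=166/29, M2=-56/29, M3=0
seg 0: a=2, c=M0/2=0, d=(M1−M0)/(6·1)=83/87, b=Δ0−h0·(2M0+M1)/6=-518/87
seg 1: a=-3, c=M1/2=83/29, d=(M2−M1)/(6·3)=-37/87, b=Δ1−h1·(2M1+M2)/6=-269/87
seg 2: a=2, c=M2/2=-28/29, d=(M3−M2)/(6·3)=28/261, b=Δ2−h2·(2M2+M3)/6=226/87
t_q=3/4 → seg 0, τ=3/4; S=2+-518/87·τ+0·τ²+83/87·τ³=-3829/1856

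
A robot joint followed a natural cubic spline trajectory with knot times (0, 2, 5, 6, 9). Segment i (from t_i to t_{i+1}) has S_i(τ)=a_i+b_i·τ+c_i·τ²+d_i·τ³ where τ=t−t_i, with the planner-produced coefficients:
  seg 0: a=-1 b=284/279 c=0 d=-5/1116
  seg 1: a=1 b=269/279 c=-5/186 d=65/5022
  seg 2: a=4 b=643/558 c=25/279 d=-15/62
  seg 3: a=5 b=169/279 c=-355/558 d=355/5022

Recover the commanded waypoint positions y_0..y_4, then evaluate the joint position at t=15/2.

y_0 = S_0(0) = a_0 = -1
y_1 = S_1(0) = a_1 = 1
y_2 = S_2(0) = a_2 = 4
y_3 = S_3(0) = a_3 = 5
y_4 = S_3(3) = 3
t_q=15/2 is in segment 3 (τ=3/2); S_3(τ)=2339/496

y_0=-1 y_1=1 y_2=4 y_3=5 y_4=3
S(15/2) = 2339/496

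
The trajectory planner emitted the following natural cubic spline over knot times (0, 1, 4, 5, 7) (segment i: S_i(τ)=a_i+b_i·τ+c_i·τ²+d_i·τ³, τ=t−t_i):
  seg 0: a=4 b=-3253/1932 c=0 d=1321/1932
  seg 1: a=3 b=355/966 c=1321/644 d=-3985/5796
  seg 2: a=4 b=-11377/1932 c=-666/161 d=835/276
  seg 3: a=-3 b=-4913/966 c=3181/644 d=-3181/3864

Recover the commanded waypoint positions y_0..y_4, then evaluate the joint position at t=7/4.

y_0=4 y_1=3 y_2=4 y_3=-3 y_4=0
S(7/4) = 170609/41216

y_0 = S_0(0) = a_0 = 4
y_1 = S_1(0) = a_1 = 3
y_2 = S_2(0) = a_2 = 4
y_3 = S_3(0) = a_3 = -3
y_4 = S_3(2) = 0
t_q=7/4 is in segment 1 (τ=3/4); S_1(τ)=170609/41216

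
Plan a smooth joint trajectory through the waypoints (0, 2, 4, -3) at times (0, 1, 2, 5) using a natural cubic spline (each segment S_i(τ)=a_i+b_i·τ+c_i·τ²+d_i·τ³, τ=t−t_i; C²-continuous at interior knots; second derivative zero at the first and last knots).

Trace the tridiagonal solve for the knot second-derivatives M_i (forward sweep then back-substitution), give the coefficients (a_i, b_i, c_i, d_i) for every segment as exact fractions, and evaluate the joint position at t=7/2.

Δ: Δ0=2, Δ1=2, Δ2=-7/3
row 1: diag=4, rhs=0; c'=1/4, d'=0
row 2: denom=8−1·1/4=31/4; d'=(-26−1·0)/(31/4)=-104/31
back: M2=-104/31
back: M1=0−1/4·-104/31=26/31
M: M0=0, M1=26/31, M2=-104/31, M3=0
seg 0: a=0, c=M0/2=0, d=(M1−M0)/(6·1)=13/93, b=Δ0−h0·(2M0+M1)/6=173/93
seg 1: a=2, c=M1/2=13/31, d=(M2−M1)/(6·1)=-65/93, b=Δ1−h1·(2M1+M2)/6=212/93
seg 2: a=4, c=M2/2=-52/31, d=(M3−M2)/(6·3)=52/279, b=Δ2−h2·(2M2+M3)/6=95/93
t_q=7/2 → seg 2, τ=3/2; S=4+95/93·τ+-52/31·τ²+52/279·τ³=74/31

  seg 0: a=0 b=173/93 c=0 d=13/93
  seg 1: a=2 b=212/93 c=13/31 d=-65/93
  seg 2: a=4 b=95/93 c=-52/31 d=52/279
S(7/2) = 74/31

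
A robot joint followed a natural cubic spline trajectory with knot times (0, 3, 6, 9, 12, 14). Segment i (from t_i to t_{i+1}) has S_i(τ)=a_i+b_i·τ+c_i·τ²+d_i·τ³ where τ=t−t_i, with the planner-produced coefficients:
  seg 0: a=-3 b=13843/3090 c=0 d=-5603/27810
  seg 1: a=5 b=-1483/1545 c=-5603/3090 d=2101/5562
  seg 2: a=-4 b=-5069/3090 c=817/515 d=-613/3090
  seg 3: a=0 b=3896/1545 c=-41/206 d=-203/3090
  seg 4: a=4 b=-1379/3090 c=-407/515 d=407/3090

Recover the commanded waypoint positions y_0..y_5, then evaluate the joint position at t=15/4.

y_0 = S_0(0) = a_0 = -3
y_1 = S_1(0) = a_1 = 5
y_2 = S_2(0) = a_2 = -4
y_3 = S_3(0) = a_3 = 0
y_4 = S_4(0) = a_4 = 4
y_5 = S_4(2) = 1
t_q=15/4 is in segment 1 (τ=3/4); S_1(τ)=225413/65920

y_0=-3 y_1=5 y_2=-4 y_3=0 y_4=4 y_5=1
S(15/4) = 225413/65920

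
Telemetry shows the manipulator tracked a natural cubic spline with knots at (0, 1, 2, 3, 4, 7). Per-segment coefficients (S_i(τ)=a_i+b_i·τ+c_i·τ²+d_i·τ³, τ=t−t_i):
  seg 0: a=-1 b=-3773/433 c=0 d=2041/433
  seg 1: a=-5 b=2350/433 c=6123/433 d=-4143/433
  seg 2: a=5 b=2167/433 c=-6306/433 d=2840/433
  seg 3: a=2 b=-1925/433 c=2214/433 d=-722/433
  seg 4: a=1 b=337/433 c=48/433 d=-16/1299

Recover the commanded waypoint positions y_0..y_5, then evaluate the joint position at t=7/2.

y_0 = S_0(0) = a_0 = -1
y_1 = S_1(0) = a_1 = -5
y_2 = S_2(0) = a_2 = 5
y_3 = S_3(0) = a_3 = 2
y_4 = S_4(0) = a_4 = 1
y_5 = S_4(3) = 4
t_q=7/2 is in segment 3 (τ=1/2); S_3(τ)=1467/1732

y_0=-1 y_1=-5 y_2=5 y_3=2 y_4=1 y_5=4
S(7/2) = 1467/1732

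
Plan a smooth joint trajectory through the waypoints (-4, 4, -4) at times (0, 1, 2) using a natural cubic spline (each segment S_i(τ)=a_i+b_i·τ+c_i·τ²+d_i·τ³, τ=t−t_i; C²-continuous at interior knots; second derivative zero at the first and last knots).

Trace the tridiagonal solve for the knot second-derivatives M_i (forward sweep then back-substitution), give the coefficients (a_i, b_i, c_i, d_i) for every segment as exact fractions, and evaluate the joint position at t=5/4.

  seg 0: a=-4 b=12 c=0 d=-4
  seg 1: a=4 b=0 c=-12 d=4
S(5/4) = 53/16

Δ: Δ0=8, Δ1=-8
row 1: diag=4, rhs=-96; c'=1/4, d'=-24
back: M1=-24
M: M0=0, M1=-24, M2=0
seg 0: a=-4, c=M0/2=0, d=(M1−M0)/(6·1)=-4, b=Δ0−h0·(2M0+M1)/6=12
seg 1: a=4, c=M1/2=-12, d=(M2−M1)/(6·1)=4, b=Δ1−h1·(2M1+M2)/6=0
t_q=5/4 → seg 1, τ=1/4; S=4+0·τ+-12·τ²+4·τ³=53/16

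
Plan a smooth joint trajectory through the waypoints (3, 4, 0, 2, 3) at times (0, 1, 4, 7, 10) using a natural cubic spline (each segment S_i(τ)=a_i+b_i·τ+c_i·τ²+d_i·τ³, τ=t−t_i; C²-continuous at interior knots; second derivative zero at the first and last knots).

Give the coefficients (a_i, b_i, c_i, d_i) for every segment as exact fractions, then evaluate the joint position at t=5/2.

Δ: Δ0=1, Δ1=-4/3, Δ2=2/3, Δ3=1/3
row 1: diag=8, rhs=-14; c'=3/8, d'=-7/4
row 2: denom=12−3·3/8=87/8; d'=(12−3·-7/4)/(87/8)=46/29
row 3: denom=12−3·8/29=324/29; d'=(-2−3·46/29)/(324/29)=-49/81
back: M3=-49/81
back: M2=46/29−8/29·-49/81=142/81
back: M1=-7/4−3/8·142/81=-65/27
M: M0=0, M1=-65/27, M2=142/81, M3=-49/81, M4=0
seg 0: a=3, c=M0/2=0, d=(M1−M0)/(6·1)=-65/162, b=Δ0−h0·(2M0+M1)/6=227/162
seg 1: a=4, c=M1/2=-65/54, d=(M2−M1)/(6·3)=337/1458, b=Δ1−h1·(2M1+M2)/6=16/81
seg 2: a=0, c=M2/2=71/81, d=(M3−M2)/(6·3)=-191/1458, b=Δ2−h2·(2M2+M3)/6=-127/162
seg 3: a=2, c=M3/2=-49/162, d=(M4−M3)/(6·3)=49/1458, b=Δ3−h3·(2M3+M4)/6=76/81
t_q=5/2 → seg 1, τ=3/2; S=4+16/81·τ+-65/54·τ²+337/1458·τ³=341/144

  seg 0: a=3 b=227/162 c=0 d=-65/162
  seg 1: a=4 b=16/81 c=-65/54 d=337/1458
  seg 2: a=0 b=-127/162 c=71/81 d=-191/1458
  seg 3: a=2 b=76/81 c=-49/162 d=49/1458
S(5/2) = 341/144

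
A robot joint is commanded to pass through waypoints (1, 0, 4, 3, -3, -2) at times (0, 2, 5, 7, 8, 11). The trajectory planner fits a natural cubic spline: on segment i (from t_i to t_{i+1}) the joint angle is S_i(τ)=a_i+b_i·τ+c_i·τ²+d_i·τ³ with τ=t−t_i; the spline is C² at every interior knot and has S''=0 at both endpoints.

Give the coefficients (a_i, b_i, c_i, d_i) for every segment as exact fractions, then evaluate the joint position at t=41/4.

Δ: Δ0=-1/2, Δ1=4/3, Δ2=-1/2, Δ3=-6, Δ4=1/3
row 1: diag=10, rhs=11; c'=3/10, d'=11/10
row 2: denom=10−3·3/10=91/10; d'=(-11−3·11/10)/(91/10)=-11/7
row 3: denom=6−2·20/91=506/91; d'=(-33−2·-11/7)/(506/91)=-247/46
row 4: denom=8−1·91/506=3957/506; d'=(38−1·-247/46)/(3957/506)=7315/1319
back: M4=7315/1319
back: M3=-247/46−91/506·7315/1319=-8398/1319
back: M2=-11/7−20/91·-8398/1319=-227/1319
back: M1=11/10−3/10·-227/1319=1519/1319
M: M0=0, M1=1519/1319, M2=-227/1319, M3=-8398/1319, M4=7315/1319, M5=0
seg 0: a=1, c=M0/2=0, d=(M1−M0)/(6·2)=1519/15828, b=Δ0−h0·(2M0+M1)/6=-6995/7914
seg 1: a=0, c=M1/2=1519/2638, d=(M2−M1)/(6·3)=-97/1319, b=Δ1−h1·(2M1+M2)/6=2119/7914
seg 2: a=4, c=M2/2=-227/2638, d=(M3−M2)/(6·2)=-8171/15828, b=Δ2−h2·(2M2+M3)/6=13747/7914
seg 3: a=3, c=M3/2=-4199/1319, d=(M4−M3)/(6·1)=15713/7914, b=Δ3−h3·(2M3+M4)/6=-38003/7914
seg 4: a=-3, c=M4/2=7315/2638, d=(M5−M4)/(6·3)=-7315/23742, b=Δ4−h4·(2M4+M5)/6=-20626/3957
t_q=41/4 → seg 4, τ=9/4; S=-3+-20626/3957·τ+7315/2638·τ²+-7315/23742·τ³=-709047/168832

  seg 0: a=1 b=-6995/7914 c=0 d=1519/15828
  seg 1: a=0 b=2119/7914 c=1519/2638 d=-97/1319
  seg 2: a=4 b=13747/7914 c=-227/2638 d=-8171/15828
  seg 3: a=3 b=-38003/7914 c=-4199/1319 d=15713/7914
  seg 4: a=-3 b=-20626/3957 c=7315/2638 d=-7315/23742
S(41/4) = -709047/168832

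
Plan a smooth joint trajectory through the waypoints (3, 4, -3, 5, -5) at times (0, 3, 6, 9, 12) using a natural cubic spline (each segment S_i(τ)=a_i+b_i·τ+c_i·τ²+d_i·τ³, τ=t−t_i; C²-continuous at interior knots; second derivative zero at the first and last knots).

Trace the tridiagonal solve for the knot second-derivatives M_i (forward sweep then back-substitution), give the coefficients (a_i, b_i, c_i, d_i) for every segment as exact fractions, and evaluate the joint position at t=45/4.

Δ: Δ0=1/3, Δ1=-7/3, Δ2=8/3, Δ3=-10/3
row 1: diag=12, rhs=-16; c'=1/4, d'=-4/3
row 2: denom=12−3·1/4=45/4; d'=(30−3·-4/3)/(45/4)=136/45
row 3: denom=12−3·4/15=56/5; d'=(-36−3·136/45)/(56/5)=-169/42
back: M3=-169/42
back: M2=136/45−4/15·-169/42=86/21
back: M1=-4/3−1/4·86/21=-33/14
M: M0=0, M1=-33/14, M2=86/21, M3=-169/42, M4=0
seg 0: a=3, c=M0/2=0, d=(M1−M0)/(6·3)=-11/84, b=Δ0−h0·(2M0+M1)/6=127/84
seg 1: a=4, c=M1/2=-33/28, d=(M2−M1)/(6·3)=271/756, b=Δ1−h1·(2M1+M2)/6=-85/42
seg 2: a=-3, c=M2/2=43/21, d=(M3−M2)/(6·3)=-341/756, b=Δ2−h2·(2M2+M3)/6=7/12
seg 3: a=5, c=M3/2=-169/84, d=(M4−M3)/(6·3)=169/756, b=Δ3−h3·(2M3+M4)/6=29/42
t_q=45/4 → seg 3, τ=9/4; S=5+29/42·τ+-169/84·τ²+169/756·τ³=-1945/1792

  seg 0: a=3 b=127/84 c=0 d=-11/84
  seg 1: a=4 b=-85/42 c=-33/28 d=271/756
  seg 2: a=-3 b=7/12 c=43/21 d=-341/756
  seg 3: a=5 b=29/42 c=-169/84 d=169/756
S(45/4) = -1945/1792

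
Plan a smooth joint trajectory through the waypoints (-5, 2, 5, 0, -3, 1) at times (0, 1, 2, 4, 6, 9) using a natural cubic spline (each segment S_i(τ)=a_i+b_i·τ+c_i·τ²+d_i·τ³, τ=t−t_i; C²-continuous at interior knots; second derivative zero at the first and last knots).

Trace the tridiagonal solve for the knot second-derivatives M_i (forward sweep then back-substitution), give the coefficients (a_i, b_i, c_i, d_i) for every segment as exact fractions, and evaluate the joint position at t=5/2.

  seg 0: a=-5 b=9265/1191 c=0 d=-928/1191
  seg 1: a=2 b=6481/1191 c=-928/397 d=-124/1191
  seg 2: a=5 b=541/1191 c=-1052/397 d=5587/9528
  seg 3: a=0 b=-7405/2382 c=1379/1588 d=-305/9528
  seg 4: a=-3 b=-23/1191 c=537/794 d=-179/2382
S(5/2) = 117841/25408

Δ: Δ0=7, Δ1=3, Δ2=-5/2, Δ3=-3/2, Δ4=4/3
row 1: diag=4, rhs=-24; c'=1/4, d'=-6
row 2: denom=6−1·1/4=23/4; d'=(-33−1·-6)/(23/4)=-108/23
row 3: denom=8−2·8/23=168/23; d'=(6−2·-108/23)/(168/23)=59/28
row 4: denom=10−2·23/84=397/42; d'=(17−2·59/28)/(397/42)=537/397
back: M4=537/397
back: M3=59/28−23/84·537/397=1379/794
back: M2=-108/23−8/23·1379/794=-2104/397
back: M1=-6−1/4·-2104/397=-1856/397
M: M0=0, M1=-1856/397, M2=-2104/397, M3=1379/794, M4=537/397, M5=0
seg 0: a=-5, c=M0/2=0, d=(M1−M0)/(6·1)=-928/1191, b=Δ0−h0·(2M0+M1)/6=9265/1191
seg 1: a=2, c=M1/2=-928/397, d=(M2−M1)/(6·1)=-124/1191, b=Δ1−h1·(2M1+M2)/6=6481/1191
seg 2: a=5, c=M2/2=-1052/397, d=(M3−M2)/(6·2)=5587/9528, b=Δ2−h2·(2M2+M3)/6=541/1191
seg 3: a=0, c=M3/2=1379/1588, d=(M4−M3)/(6·2)=-305/9528, b=Δ3−h3·(2M3+M4)/6=-7405/2382
seg 4: a=-3, c=M4/2=537/794, d=(M5−M4)/(6·3)=-179/2382, b=Δ4−h4·(2M4+M5)/6=-23/1191
t_q=5/2 → seg 2, τ=1/2; S=5+541/1191·τ+-1052/397·τ²+5587/9528·τ³=117841/25408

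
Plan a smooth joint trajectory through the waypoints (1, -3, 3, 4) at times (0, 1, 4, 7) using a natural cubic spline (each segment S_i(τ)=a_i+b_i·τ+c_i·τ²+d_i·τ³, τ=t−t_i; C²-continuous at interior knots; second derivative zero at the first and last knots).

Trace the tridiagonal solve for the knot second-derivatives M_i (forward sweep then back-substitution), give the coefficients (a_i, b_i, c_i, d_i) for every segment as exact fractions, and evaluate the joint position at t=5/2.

  seg 0: a=1 b=-425/87 c=0 d=77/87
  seg 1: a=-3 b=-194/87 c=77/29 d=-325/783
  seg 2: a=3 b=217/87 c=-94/87 d=94/783
S(5/2) = -411/232

Δ: Δ0=-4, Δ1=2, Δ2=1/3
row 1: diag=8, rhs=36; c'=3/8, d'=9/2
row 2: denom=12−3·3/8=87/8; d'=(-10−3·9/2)/(87/8)=-188/87
back: M2=-188/87
back: M1=9/2−3/8·-188/87=154/29
M: M0=0, M1=154/29, M2=-188/87, M3=0
seg 0: a=1, c=M0/2=0, d=(M1−M0)/(6·1)=77/87, b=Δ0−h0·(2M0+M1)/6=-425/87
seg 1: a=-3, c=M1/2=77/29, d=(M2−M1)/(6·3)=-325/783, b=Δ1−h1·(2M1+M2)/6=-194/87
seg 2: a=3, c=M2/2=-94/87, d=(M3−M2)/(6·3)=94/783, b=Δ2−h2·(2M2+M3)/6=217/87
t_q=5/2 → seg 1, τ=3/2; S=-3+-194/87·τ+77/29·τ²+-325/783·τ³=-411/232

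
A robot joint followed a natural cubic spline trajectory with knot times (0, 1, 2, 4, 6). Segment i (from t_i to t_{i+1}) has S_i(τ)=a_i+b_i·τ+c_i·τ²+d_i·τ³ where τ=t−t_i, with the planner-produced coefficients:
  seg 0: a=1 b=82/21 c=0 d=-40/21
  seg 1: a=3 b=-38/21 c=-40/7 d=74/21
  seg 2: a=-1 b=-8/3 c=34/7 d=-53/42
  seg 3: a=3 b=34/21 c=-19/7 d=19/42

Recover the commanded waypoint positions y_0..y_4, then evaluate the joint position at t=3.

y_0=1 y_1=3 y_2=-1 y_3=3 y_4=-1
S(3) = -1/14

y_0 = S_0(0) = a_0 = 1
y_1 = S_1(0) = a_1 = 3
y_2 = S_2(0) = a_2 = -1
y_3 = S_3(0) = a_3 = 3
y_4 = S_3(2) = -1
t_q=3 is in segment 2 (τ=1); S_2(τ)=-1/14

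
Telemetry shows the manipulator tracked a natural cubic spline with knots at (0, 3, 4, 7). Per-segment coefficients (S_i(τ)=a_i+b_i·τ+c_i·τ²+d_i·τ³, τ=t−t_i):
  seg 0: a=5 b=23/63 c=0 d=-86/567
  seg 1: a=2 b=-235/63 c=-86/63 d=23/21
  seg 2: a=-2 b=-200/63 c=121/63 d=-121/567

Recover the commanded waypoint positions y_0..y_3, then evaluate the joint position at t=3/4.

y_0=5 y_1=2 y_2=-2 y_3=0
S(3/4) = 1167/224

y_0 = S_0(0) = a_0 = 5
y_1 = S_1(0) = a_1 = 2
y_2 = S_2(0) = a_2 = -2
y_3 = S_2(3) = 0
t_q=3/4 is in segment 0 (τ=3/4); S_0(τ)=1167/224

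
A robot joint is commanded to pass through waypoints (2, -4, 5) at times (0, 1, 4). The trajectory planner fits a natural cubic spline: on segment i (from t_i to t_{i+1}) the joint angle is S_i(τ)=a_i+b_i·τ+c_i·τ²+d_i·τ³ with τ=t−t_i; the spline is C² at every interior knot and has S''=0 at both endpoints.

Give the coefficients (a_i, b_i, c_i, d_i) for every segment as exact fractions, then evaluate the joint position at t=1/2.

  seg 0: a=2 b=-57/8 c=0 d=9/8
  seg 1: a=-4 b=-15/4 c=27/8 d=-3/8
S(1/2) = -91/64

Δ: Δ0=-6, Δ1=3
row 1: diag=8, rhs=54; c'=3/8, d'=27/4
back: M1=27/4
M: M0=0, M1=27/4, M2=0
seg 0: a=2, c=M0/2=0, d=(M1−M0)/(6·1)=9/8, b=Δ0−h0·(2M0+M1)/6=-57/8
seg 1: a=-4, c=M1/2=27/8, d=(M2−M1)/(6·3)=-3/8, b=Δ1−h1·(2M1+M2)/6=-15/4
t_q=1/2 → seg 0, τ=1/2; S=2+-57/8·τ+0·τ²+9/8·τ³=-91/64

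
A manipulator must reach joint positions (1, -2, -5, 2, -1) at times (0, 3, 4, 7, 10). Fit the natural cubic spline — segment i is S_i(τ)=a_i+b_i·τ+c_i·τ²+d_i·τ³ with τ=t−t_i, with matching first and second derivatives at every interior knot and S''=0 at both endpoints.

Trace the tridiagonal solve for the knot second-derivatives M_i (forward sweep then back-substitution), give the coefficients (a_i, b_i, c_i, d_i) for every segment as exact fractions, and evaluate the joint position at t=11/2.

  seg 0: a=1 b=5/57 c=0 d=-62/513
  seg 1: a=-2 b=-181/57 c=-62/57 d=24/19
  seg 2: a=-5 b=-89/57 c=154/57 d=-80/171
  seg 3: a=2 b=115/57 c=-86/57 d=86/513
S(11/2) = -54/19

Δ: Δ0=-1, Δ1=-3, Δ2=7/3, Δ3=-1
row 1: diag=8, rhs=-12; c'=1/8, d'=-3/2
row 2: denom=8−1·1/8=63/8; d'=(32−1·-3/2)/(63/8)=268/63
row 3: denom=12−3·8/21=76/7; d'=(-20−3·268/63)/(76/7)=-172/57
back: M3=-172/57
back: M2=268/63−8/21·-172/57=308/57
back: M1=-3/2−1/8·308/57=-124/57
M: M0=0, M1=-124/57, M2=308/57, M3=-172/57, M4=0
seg 0: a=1, c=M0/2=0, d=(M1−M0)/(6·3)=-62/513, b=Δ0−h0·(2M0+M1)/6=5/57
seg 1: a=-2, c=M1/2=-62/57, d=(M2−M1)/(6·1)=24/19, b=Δ1−h1·(2M1+M2)/6=-181/57
seg 2: a=-5, c=M2/2=154/57, d=(M3−M2)/(6·3)=-80/171, b=Δ2−h2·(2M2+M3)/6=-89/57
seg 3: a=2, c=M3/2=-86/57, d=(M4−M3)/(6·3)=86/513, b=Δ3−h3·(2M3+M4)/6=115/57
t_q=11/2 → seg 2, τ=3/2; S=-5+-89/57·τ+154/57·τ²+-80/171·τ³=-54/19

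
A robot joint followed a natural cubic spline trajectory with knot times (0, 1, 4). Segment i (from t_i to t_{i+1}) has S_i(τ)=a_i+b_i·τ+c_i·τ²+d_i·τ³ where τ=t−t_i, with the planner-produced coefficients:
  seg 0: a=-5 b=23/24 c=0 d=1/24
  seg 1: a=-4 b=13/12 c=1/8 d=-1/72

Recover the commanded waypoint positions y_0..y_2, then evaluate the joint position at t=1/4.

y_0 = S_0(0) = a_0 = -5
y_1 = S_1(0) = a_1 = -4
y_2 = S_1(3) = 0
t_q=1/4 is in segment 0 (τ=1/4); S_0(τ)=-2437/512

y_0=-5 y_1=-4 y_2=0
S(1/4) = -2437/512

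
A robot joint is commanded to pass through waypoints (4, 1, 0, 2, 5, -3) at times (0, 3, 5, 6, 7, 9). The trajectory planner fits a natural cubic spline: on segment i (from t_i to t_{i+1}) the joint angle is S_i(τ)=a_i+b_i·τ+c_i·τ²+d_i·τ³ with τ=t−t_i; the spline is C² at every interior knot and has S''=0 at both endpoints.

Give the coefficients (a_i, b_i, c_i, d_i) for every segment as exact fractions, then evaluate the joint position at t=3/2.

Δ: Δ0=-1, Δ1=-1/2, Δ2=2, Δ3=3, Δ4=-4
row 1: diag=10, rhs=3; c'=1/5, d'=3/10
row 2: denom=6−2·1/5=28/5; d'=(15−2·3/10)/(28/5)=18/7
row 3: denom=4−1·5/28=107/28; d'=(6−1·18/7)/(107/28)=96/107
row 4: denom=6−1·28/107=614/107; d'=(-42−1·96/107)/(614/107)=-2295/307
back: M4=-2295/307
back: M3=96/107−28/107·-2295/307=876/307
back: M2=18/7−5/28·876/307=633/307
back: M1=3/10−1/5·633/307=-69/614
M: M0=0, M1=-69/614, M2=633/307, M3=876/307, M4=-2295/307, M5=0
seg 0: a=4, c=M0/2=0, d=(M1−M0)/(6·3)=-23/3684, b=Δ0−h0·(2M0+M1)/6=-1159/1228
seg 1: a=1, c=M1/2=-69/1228, d=(M2−M1)/(6·2)=445/2456, b=Δ1−h1·(2M1+M2)/6=-683/614
seg 2: a=0, c=M2/2=633/614, d=(M3−M2)/(6·1)=81/614, b=Δ2−h2·(2M2+M3)/6=257/307
seg 3: a=2, c=M3/2=438/307, d=(M4−M3)/(6·1)=-1057/614, b=Δ3−h3·(2M3+M4)/6=2023/614
seg 4: a=5, c=M4/2=-2295/614, d=(M5−M4)/(6·2)=765/1228, b=Δ4−h4·(2M4+M5)/6=302/307
t_q=3/2 → seg 0, τ=3/2; S=4+-1159/1228·τ+0·τ²+-23/3684·τ³=25181/9824

  seg 0: a=4 b=-1159/1228 c=0 d=-23/3684
  seg 1: a=1 b=-683/614 c=-69/1228 d=445/2456
  seg 2: a=0 b=257/307 c=633/614 d=81/614
  seg 3: a=2 b=2023/614 c=438/307 d=-1057/614
  seg 4: a=5 b=302/307 c=-2295/614 d=765/1228
S(3/2) = 25181/9824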